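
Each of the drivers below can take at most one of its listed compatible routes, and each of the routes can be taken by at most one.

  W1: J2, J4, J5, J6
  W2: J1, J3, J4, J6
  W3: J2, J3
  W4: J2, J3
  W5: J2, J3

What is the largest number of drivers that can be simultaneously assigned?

Unit-capacity flow: source→left, listed edges, right→sink; max matching = max flow.
Augmenting path W1→J2 (+1); matched 1.
Augmenting path W2→J1 (+1); matched 2.
Augmenting path W3→J3 (+1); matched 3.
Augmenting path W4→J2→W1→J4 (+1); matched 4.
No augmenting path remains; maximum matching = 4.
König certificate: {W1, W2, J2, J3} is a vertex cover of size 4 (every listed pair touches it), so no matching can be larger.

4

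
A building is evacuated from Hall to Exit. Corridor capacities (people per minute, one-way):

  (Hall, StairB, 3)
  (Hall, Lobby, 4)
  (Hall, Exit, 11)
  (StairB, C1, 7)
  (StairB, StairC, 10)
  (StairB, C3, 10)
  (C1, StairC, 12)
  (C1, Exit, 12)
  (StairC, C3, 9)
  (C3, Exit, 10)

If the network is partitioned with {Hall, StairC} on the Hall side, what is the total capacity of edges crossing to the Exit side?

27

Edges leaving {Hall, StairC}: Hall→StairB (3), Hall→Lobby (4), Hall→Exit (11), StairC→C3 (9).
Cut capacity = 3 + 4 + 11 + 9 = 27.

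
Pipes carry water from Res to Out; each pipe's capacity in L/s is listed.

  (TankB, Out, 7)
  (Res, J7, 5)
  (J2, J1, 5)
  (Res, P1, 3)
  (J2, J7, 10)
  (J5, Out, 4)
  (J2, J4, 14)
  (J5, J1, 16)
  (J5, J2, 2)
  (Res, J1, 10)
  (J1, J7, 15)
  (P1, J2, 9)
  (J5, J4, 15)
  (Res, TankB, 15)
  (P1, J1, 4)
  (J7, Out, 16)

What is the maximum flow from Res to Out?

23

Augment Res→TankB→Out: bottleneck 7, flow now 7.
Augment Res→J7→Out: bottleneck 5, flow now 12.
Augment Res→J1→J7→Out: bottleneck 10, flow now 22.
Augment Res→P1→J2→J7→Out: bottleneck 1, flow now 23.
No augmenting path remains; maximum flow = 23.
In the residual graph, reachable from Res: {Res, P1, J2, TankB, J1, J4, J7}.
Min-cut edges: TankB→Out (7), J7→Out (16); capacity 7 + 16 = 23.
This cut is saturated, so no flow can exceed 23.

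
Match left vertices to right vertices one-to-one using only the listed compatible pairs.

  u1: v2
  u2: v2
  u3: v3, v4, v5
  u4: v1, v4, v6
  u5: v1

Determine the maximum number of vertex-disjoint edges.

Unit-capacity flow: source→left, listed edges, right→sink; max matching = max flow.
Augmenting path u1→v2 (+1); matched 1.
Augmenting path u3→v3 (+1); matched 2.
Augmenting path u4→v1 (+1); matched 3.
Augmenting path u5→v1→u4→v4 (+1); matched 4.
No augmenting path remains; maximum matching = 4.
König certificate: {u3, u4, u5, v2} is a vertex cover of size 4 (every listed pair touches it), so no matching can be larger.

4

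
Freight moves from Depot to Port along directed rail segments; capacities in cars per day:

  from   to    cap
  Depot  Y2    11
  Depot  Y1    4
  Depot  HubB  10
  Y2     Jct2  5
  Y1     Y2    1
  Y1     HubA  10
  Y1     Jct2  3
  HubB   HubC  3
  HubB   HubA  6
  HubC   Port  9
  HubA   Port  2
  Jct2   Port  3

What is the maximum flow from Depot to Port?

Augment Depot→Y2→Jct2→Port: bottleneck 3, flow now 3.
Augment Depot→Y1→HubA→Port: bottleneck 2, flow now 5.
Augment Depot→HubB→HubC→Port: bottleneck 3, flow now 8.
No augmenting path remains; maximum flow = 8.
In the residual graph, reachable from Depot: {Depot, Y2, Y1, HubB, HubA, Jct2}.
Min-cut edges: HubB→HubC (3), HubA→Port (2), Jct2→Port (3); capacity 3 + 2 + 3 = 8.
This cut is saturated, so no flow can exceed 8.

8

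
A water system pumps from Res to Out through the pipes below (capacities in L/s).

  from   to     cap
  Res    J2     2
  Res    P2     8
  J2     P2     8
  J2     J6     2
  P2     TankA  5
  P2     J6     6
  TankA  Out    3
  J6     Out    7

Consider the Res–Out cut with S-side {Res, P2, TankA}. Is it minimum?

Given cut capacity: 2 + 6 + 3 = 11.
Augment Res→J2→J6→Out: bottleneck 2, flow now 2.
Augment Res→P2→TankA→Out: bottleneck 3, flow now 5.
Augment Res→P2→J6→Out: bottleneck 5, flow now 10.
No augmenting path remains; maximum flow = 10.
In the residual graph, reachable from Res: {Res}.
Min-cut edges: Res→J2 (2), Res→P2 (8); capacity 2 + 8 = 10.
Cut capacity 11 exceeds the max flow 10, so it is not minimum.

No — its capacity is 11, but the minimum cut has capacity 10.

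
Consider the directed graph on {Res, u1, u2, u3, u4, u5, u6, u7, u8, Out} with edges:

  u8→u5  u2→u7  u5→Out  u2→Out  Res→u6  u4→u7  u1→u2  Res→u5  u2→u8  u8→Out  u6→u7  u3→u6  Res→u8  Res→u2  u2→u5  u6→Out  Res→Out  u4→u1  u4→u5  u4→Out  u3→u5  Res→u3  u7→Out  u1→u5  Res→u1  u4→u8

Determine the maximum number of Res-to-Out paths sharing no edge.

Assign every edge capacity 1; by Menger, the answer equals the max flow.
Path Res→Out (+1); total 1.
Path Res→u2→Out (+1); total 2.
Path Res→u5→Out (+1); total 3.
Path Res→u6→Out (+1); total 4.
Path Res→u8→Out (+1); total 5.
Path Res→u1→u2→u7→Out (+1); total 6.
No residual Res→Out path; max flow = 6.
Certifying cut of size 6: {Res→Out, u2→Out, u5→Out, u6→Out, u7→Out, u8→Out}.

6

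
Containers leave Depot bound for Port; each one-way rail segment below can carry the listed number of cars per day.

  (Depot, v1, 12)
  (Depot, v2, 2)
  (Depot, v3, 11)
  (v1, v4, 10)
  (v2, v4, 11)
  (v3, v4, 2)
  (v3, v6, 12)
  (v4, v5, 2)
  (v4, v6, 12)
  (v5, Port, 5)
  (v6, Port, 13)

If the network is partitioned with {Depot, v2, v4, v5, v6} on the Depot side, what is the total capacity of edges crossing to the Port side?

Edges leaving {Depot, v2, v4, v5, v6}: Depot→v1 (12), Depot→v3 (11), v5→Port (5), v6→Port (13).
Cut capacity = 12 + 11 + 5 + 13 = 41.

41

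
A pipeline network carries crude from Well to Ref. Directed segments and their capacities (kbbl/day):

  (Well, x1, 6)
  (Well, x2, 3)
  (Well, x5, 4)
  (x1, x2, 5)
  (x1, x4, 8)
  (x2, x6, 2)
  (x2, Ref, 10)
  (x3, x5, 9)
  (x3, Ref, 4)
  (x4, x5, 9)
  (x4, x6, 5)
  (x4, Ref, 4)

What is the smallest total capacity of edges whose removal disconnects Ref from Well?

Augment Well→x2→Ref: bottleneck 3, flow now 3.
Augment Well→x1→x2→Ref: bottleneck 5, flow now 8.
Augment Well→x1→x4→Ref: bottleneck 1, flow now 9.
No augmenting path remains; maximum flow = 9.
By max-flow min-cut, the minimum cut capacity equals the max flow.
In the residual graph, reachable from Well: {Well, x5}.
Min-cut edges: Well→x1 (6), Well→x2 (3); capacity 6 + 3 = 9.

9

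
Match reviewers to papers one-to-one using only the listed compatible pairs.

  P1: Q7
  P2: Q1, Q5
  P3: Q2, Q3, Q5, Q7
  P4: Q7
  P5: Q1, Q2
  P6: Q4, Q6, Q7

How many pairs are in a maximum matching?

Unit-capacity flow: source→left, listed edges, right→sink; max matching = max flow.
Augmenting path P1→Q7 (+1); matched 1.
Augmenting path P2→Q1 (+1); matched 2.
Augmenting path P3→Q2 (+1); matched 3.
Augmenting path P6→Q4 (+1); matched 4.
Augmenting path P5→Q1→P2→Q5 (+1); matched 5.
No augmenting path remains; maximum matching = 5.
König certificate: {P2, P3, P5, P6, Q7} is a vertex cover of size 5 (every listed pair touches it), so no matching can be larger.

5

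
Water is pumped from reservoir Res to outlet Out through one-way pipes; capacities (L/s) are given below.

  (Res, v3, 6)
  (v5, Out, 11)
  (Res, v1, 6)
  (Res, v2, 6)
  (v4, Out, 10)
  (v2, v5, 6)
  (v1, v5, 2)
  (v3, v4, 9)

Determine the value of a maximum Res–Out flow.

Augment Res→v1→v5→Out: bottleneck 2, flow now 2.
Augment Res→v2→v5→Out: bottleneck 6, flow now 8.
Augment Res→v3→v4→Out: bottleneck 6, flow now 14.
No augmenting path remains; maximum flow = 14.
In the residual graph, reachable from Res: {Res, v1}.
Min-cut edges: Res→v2 (6), Res→v3 (6), v1→v5 (2); capacity 6 + 6 + 2 = 14.
This cut is saturated, so no flow can exceed 14.

14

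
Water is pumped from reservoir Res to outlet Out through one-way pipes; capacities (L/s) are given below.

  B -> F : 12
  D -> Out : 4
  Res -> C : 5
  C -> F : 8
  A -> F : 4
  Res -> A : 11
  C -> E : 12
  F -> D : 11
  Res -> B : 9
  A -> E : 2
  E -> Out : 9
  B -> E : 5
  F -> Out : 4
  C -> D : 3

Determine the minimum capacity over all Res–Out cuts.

17

Augment Res→A→E→Out: bottleneck 2, flow now 2.
Augment Res→A→F→Out: bottleneck 4, flow now 6.
Augment Res→B→E→Out: bottleneck 5, flow now 11.
Augment Res→C→D→Out: bottleneck 3, flow now 14.
Augment Res→C→E→Out: bottleneck 2, flow now 16.
Augment Res→B→F→D→Out: bottleneck 1, flow now 17.
No augmenting path remains; maximum flow = 17.
By max-flow min-cut, the minimum cut capacity equals the max flow.
In the residual graph, reachable from Res: {Res, A, B, C, D, E, F}.
Min-cut edges: D→Out (4), E→Out (9), F→Out (4); capacity 4 + 9 + 4 = 17.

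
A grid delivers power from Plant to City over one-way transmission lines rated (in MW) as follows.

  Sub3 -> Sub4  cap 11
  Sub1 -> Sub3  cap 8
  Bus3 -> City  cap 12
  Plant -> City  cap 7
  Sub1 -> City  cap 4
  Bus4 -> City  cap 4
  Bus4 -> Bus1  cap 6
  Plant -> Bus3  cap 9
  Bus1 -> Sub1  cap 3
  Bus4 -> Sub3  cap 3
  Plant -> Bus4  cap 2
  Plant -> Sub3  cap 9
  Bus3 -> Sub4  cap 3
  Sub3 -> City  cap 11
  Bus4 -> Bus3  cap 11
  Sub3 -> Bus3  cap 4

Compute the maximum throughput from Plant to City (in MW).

Augment Plant→City: bottleneck 7, flow now 7.
Augment Plant→Bus4→City: bottleneck 2, flow now 9.
Augment Plant→Sub3→City: bottleneck 9, flow now 18.
Augment Plant→Bus3→City: bottleneck 9, flow now 27.
No augmenting path remains; maximum flow = 27.
In the residual graph, reachable from Plant: {Plant}.
Min-cut edges: Plant→Bus4 (2), Plant→Sub3 (9), Plant→Bus3 (9), Plant→City (7); capacity 2 + 9 + 9 + 7 = 27.
This cut is saturated, so no flow can exceed 27.

27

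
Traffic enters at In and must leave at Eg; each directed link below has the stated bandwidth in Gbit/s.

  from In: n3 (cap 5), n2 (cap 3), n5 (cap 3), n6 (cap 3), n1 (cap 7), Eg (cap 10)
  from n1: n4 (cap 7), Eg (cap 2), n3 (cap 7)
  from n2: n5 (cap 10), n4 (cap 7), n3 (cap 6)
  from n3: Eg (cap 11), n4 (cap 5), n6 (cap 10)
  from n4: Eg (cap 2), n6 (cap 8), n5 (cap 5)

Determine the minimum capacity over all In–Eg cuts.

25

Augment In→Eg: bottleneck 10, flow now 10.
Augment In→n1→Eg: bottleneck 2, flow now 12.
Augment In→n3→Eg: bottleneck 5, flow now 17.
Augment In→n1→n3→Eg: bottleneck 5, flow now 22.
Augment In→n2→n3→Eg: bottleneck 1, flow now 23.
Augment In→n2→n4→Eg: bottleneck 2, flow now 25.
No augmenting path remains; maximum flow = 25.
By max-flow min-cut, the minimum cut capacity equals the max flow.
In the residual graph, reachable from In: {In, n5, n6}.
Min-cut edges: In→n1 (7), In→n2 (3), In→n3 (5), In→Eg (10); capacity 7 + 3 + 5 + 10 = 25.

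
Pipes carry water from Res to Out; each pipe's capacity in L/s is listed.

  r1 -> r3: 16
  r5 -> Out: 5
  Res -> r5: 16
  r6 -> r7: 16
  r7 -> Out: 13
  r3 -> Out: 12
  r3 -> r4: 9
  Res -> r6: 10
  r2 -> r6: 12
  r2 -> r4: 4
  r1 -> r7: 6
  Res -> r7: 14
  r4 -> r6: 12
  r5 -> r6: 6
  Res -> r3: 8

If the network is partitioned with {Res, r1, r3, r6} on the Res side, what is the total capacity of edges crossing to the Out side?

Edges leaving {Res, r1, r3, r6}: Res→r5 (16), Res→r7 (14), r1→r7 (6), r3→r4 (9), r3→Out (12), r6→r7 (16).
Cut capacity = 16 + 14 + 6 + 9 + 12 + 16 = 73.

73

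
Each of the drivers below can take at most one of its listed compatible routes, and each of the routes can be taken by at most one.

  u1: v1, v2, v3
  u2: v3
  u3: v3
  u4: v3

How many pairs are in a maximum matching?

Unit-capacity flow: source→left, listed edges, right→sink; max matching = max flow.
Augmenting path u1→v1 (+1); matched 1.
Augmenting path u2→v3 (+1); matched 2.
No augmenting path remains; maximum matching = 2.
König certificate: {u1, v3} is a vertex cover of size 2 (every listed pair touches it), so no matching can be larger.

2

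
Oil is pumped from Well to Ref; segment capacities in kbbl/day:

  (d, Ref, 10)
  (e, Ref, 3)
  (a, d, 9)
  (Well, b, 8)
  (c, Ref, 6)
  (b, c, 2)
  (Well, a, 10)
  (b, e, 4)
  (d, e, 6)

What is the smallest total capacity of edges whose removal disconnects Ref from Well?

Augment Well→a→d→Ref: bottleneck 9, flow now 9.
Augment Well→b→c→Ref: bottleneck 2, flow now 11.
Augment Well→b→e→Ref: bottleneck 3, flow now 14.
No augmenting path remains; maximum flow = 14.
By max-flow min-cut, the minimum cut capacity equals the max flow.
In the residual graph, reachable from Well: {Well, a, b, e}.
Min-cut edges: a→d (9), b→c (2), e→Ref (3); capacity 9 + 2 + 3 = 14.

14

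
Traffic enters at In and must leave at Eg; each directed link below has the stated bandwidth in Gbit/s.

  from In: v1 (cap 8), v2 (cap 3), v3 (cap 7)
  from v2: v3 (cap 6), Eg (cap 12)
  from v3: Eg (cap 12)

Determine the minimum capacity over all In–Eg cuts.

10

Augment In→v2→Eg: bottleneck 3, flow now 3.
Augment In→v3→Eg: bottleneck 7, flow now 10.
No augmenting path remains; maximum flow = 10.
By max-flow min-cut, the minimum cut capacity equals the max flow.
In the residual graph, reachable from In: {In, v1}.
Min-cut edges: In→v2 (3), In→v3 (7); capacity 3 + 7 = 10.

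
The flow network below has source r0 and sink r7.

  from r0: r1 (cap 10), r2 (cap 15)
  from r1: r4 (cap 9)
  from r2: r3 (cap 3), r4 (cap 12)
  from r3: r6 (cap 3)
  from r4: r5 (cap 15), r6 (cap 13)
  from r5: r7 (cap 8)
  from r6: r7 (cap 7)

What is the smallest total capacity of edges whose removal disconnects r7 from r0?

Augment r0→r1→r4→r5→r7: bottleneck 8, flow now 8.
Augment r0→r1→r4→r6→r7: bottleneck 1, flow now 9.
Augment r0→r2→r3→r6→r7: bottleneck 3, flow now 12.
Augment r0→r2→r4→r6→r7: bottleneck 3, flow now 15.
No augmenting path remains; maximum flow = 15.
By max-flow min-cut, the minimum cut capacity equals the max flow.
In the residual graph, reachable from r0: {r0, r1, r2, r3, r4, r5, r6}.
Min-cut edges: r5→r7 (8), r6→r7 (7); capacity 8 + 7 = 15.

15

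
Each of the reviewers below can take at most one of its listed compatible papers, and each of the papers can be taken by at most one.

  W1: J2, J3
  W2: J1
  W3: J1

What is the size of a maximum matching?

Unit-capacity flow: source→left, listed edges, right→sink; max matching = max flow.
Augmenting path W1→J2 (+1); matched 1.
Augmenting path W2→J1 (+1); matched 2.
No augmenting path remains; maximum matching = 2.
König certificate: {W1, J1} is a vertex cover of size 2 (every listed pair touches it), so no matching can be larger.

2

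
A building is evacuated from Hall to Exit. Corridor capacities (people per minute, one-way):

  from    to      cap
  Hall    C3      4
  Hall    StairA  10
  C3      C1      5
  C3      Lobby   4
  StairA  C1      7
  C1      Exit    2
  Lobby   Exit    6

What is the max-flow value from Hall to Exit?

Augment Hall→C3→C1→Exit: bottleneck 2, flow now 2.
Augment Hall→C3→Lobby→Exit: bottleneck 2, flow now 4.
Augment Hall→StairA→C1→C3→Lobby→Exit: bottleneck 2, flow now 6. (uses reverse residual edge)
No augmenting path remains; maximum flow = 6.
In the residual graph, reachable from Hall: {Hall, StairA, C1}.
Min-cut edges: Hall→C3 (4), C1→Exit (2); capacity 4 + 2 = 6.
This cut is saturated, so no flow can exceed 6.

6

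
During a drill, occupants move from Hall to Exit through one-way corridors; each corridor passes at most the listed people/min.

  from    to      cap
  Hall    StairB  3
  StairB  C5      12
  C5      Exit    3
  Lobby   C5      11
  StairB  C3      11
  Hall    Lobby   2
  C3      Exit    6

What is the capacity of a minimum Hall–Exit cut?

Augment Hall→Lobby→C5→Exit: bottleneck 2, flow now 2.
Augment Hall→StairB→C5→Exit: bottleneck 1, flow now 3.
Augment Hall→StairB→C3→Exit: bottleneck 2, flow now 5.
No augmenting path remains; maximum flow = 5.
By max-flow min-cut, the minimum cut capacity equals the max flow.
In the residual graph, reachable from Hall: {Hall}.
Min-cut edges: Hall→Lobby (2), Hall→StairB (3); capacity 2 + 3 = 5.

5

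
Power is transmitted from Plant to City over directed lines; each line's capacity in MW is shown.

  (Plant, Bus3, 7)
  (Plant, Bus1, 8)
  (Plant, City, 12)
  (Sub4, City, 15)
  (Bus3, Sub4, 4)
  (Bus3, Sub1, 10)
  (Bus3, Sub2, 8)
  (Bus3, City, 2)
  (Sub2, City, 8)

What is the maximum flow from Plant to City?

19

Augment Plant→City: bottleneck 12, flow now 12.
Augment Plant→Bus3→City: bottleneck 2, flow now 14.
Augment Plant→Bus3→Sub4→City: bottleneck 4, flow now 18.
Augment Plant→Bus3→Sub2→City: bottleneck 1, flow now 19.
No augmenting path remains; maximum flow = 19.
In the residual graph, reachable from Plant: {Plant, Bus1}.
Min-cut edges: Plant→Bus3 (7), Plant→City (12); capacity 7 + 12 = 19.
This cut is saturated, so no flow can exceed 19.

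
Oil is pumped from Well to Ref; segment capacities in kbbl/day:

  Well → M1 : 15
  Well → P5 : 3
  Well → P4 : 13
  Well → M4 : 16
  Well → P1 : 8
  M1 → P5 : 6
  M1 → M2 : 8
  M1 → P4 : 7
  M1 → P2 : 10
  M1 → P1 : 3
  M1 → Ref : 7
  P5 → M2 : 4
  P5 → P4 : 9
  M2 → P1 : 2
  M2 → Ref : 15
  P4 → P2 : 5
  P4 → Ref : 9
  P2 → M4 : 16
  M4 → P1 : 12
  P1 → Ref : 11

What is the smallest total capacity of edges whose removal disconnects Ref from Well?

38

Augment Well→M1→Ref: bottleneck 7, flow now 7.
Augment Well→P4→Ref: bottleneck 9, flow now 16.
Augment Well→P1→Ref: bottleneck 8, flow now 24.
Augment Well→M1→M2→Ref: bottleneck 8, flow now 32.
Augment Well→P5→M2→Ref: bottleneck 3, flow now 35.
Augment Well→M4→P1→Ref: bottleneck 3, flow now 38.
No augmenting path remains; maximum flow = 38.
By max-flow min-cut, the minimum cut capacity equals the max flow.
In the residual graph, reachable from Well: {Well, P4, P2, M4, P1}.
Min-cut edges: Well→M1 (15), Well→P5 (3), P4→Ref (9), P1→Ref (11); capacity 15 + 3 + 9 + 11 = 38.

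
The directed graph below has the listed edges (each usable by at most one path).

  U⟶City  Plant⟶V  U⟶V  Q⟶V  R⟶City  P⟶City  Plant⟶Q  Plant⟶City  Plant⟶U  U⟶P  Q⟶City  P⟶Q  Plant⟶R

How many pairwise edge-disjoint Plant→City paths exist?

4

Assign every edge capacity 1; by Menger, the answer equals the max flow.
Path Plant→City (+1); total 1.
Path Plant→Q→City (+1); total 2.
Path Plant→R→City (+1); total 3.
Path Plant→U→City (+1); total 4.
No residual Plant→City path; max flow = 4.
Certifying cut of size 4: {Plant→City, Plant→Q, Plant→R, Plant→U}.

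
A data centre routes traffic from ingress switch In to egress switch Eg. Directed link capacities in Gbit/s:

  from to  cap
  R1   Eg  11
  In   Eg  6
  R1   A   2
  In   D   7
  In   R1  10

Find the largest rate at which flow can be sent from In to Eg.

Augment In→Eg: bottleneck 6, flow now 6.
Augment In→R1→Eg: bottleneck 10, flow now 16.
No augmenting path remains; maximum flow = 16.
In the residual graph, reachable from In: {In, D}.
Min-cut edges: In→R1 (10), In→Eg (6); capacity 10 + 6 = 16.
This cut is saturated, so no flow can exceed 16.

16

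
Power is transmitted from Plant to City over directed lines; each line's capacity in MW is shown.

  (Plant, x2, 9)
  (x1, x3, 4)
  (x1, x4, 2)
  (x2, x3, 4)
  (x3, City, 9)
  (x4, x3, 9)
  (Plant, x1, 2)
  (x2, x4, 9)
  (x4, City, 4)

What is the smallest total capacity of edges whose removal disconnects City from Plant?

Augment Plant→x1→x3→City: bottleneck 2, flow now 2.
Augment Plant→x2→x3→City: bottleneck 4, flow now 6.
Augment Plant→x2→x4→City: bottleneck 4, flow now 10.
Augment Plant→x2→x4→x3→City: bottleneck 1, flow now 11.
No augmenting path remains; maximum flow = 11.
By max-flow min-cut, the minimum cut capacity equals the max flow.
In the residual graph, reachable from Plant: {Plant}.
Min-cut edges: Plant→x1 (2), Plant→x2 (9); capacity 2 + 9 = 11.

11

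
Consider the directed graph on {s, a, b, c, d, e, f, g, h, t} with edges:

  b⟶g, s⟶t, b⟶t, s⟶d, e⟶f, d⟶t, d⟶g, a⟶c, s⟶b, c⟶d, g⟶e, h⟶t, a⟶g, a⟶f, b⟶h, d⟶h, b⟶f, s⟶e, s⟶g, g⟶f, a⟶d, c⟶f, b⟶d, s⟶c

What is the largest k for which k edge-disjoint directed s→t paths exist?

4

Assign every edge capacity 1; by Menger, the answer equals the max flow.
Path s→t (+1); total 1.
Path s→b→t (+1); total 2.
Path s→d→t (+1); total 3.
Path s→c→d→h→t (+1); total 4.
No residual s→t path; max flow = 4.
Certifying cut of size 4: {s→b, s→c, s→d, s→t}.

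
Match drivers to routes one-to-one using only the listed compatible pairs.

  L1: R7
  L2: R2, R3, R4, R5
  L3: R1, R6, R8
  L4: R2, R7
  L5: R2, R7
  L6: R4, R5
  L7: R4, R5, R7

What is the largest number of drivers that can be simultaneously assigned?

Unit-capacity flow: source→left, listed edges, right→sink; max matching = max flow.
Augmenting path L1→R7 (+1); matched 1.
Augmenting path L2→R2 (+1); matched 2.
Augmenting path L3→R1 (+1); matched 3.
Augmenting path L6→R4 (+1); matched 4.
Augmenting path L7→R5 (+1); matched 5.
Augmenting path L4→R2→L2→R3 (+1); matched 6.
No augmenting path remains; maximum matching = 6.
König certificate: {L2, L3, L6, L7, R2, R7} is a vertex cover of size 6 (every listed pair touches it), so no matching can be larger.

6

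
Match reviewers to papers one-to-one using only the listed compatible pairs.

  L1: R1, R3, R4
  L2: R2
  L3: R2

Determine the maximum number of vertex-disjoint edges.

2

Unit-capacity flow: source→left, listed edges, right→sink; max matching = max flow.
Augmenting path L1→R1 (+1); matched 1.
Augmenting path L2→R2 (+1); matched 2.
No augmenting path remains; maximum matching = 2.
König certificate: {L1, R2} is a vertex cover of size 2 (every listed pair touches it), so no matching can be larger.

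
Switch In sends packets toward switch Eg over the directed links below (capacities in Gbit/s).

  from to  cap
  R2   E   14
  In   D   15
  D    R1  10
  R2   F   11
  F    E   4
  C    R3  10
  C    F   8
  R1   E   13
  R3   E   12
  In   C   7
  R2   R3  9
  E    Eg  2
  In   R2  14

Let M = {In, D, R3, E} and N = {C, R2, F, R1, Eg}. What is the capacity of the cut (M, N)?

33

Edges leaving {In, D, R3, E}: In→C (7), In→R2 (14), D→R1 (10), E→Eg (2).
Cut capacity = 7 + 14 + 10 + 2 = 33.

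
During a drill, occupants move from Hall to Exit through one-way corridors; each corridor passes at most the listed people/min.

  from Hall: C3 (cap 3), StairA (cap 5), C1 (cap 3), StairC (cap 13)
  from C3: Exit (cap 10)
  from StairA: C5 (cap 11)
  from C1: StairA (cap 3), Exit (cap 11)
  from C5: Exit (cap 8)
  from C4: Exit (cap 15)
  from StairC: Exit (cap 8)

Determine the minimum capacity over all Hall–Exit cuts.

Augment Hall→C3→Exit: bottleneck 3, flow now 3.
Augment Hall→C1→Exit: bottleneck 3, flow now 6.
Augment Hall→StairC→Exit: bottleneck 8, flow now 14.
Augment Hall→StairA→C5→Exit: bottleneck 5, flow now 19.
No augmenting path remains; maximum flow = 19.
By max-flow min-cut, the minimum cut capacity equals the max flow.
In the residual graph, reachable from Hall: {Hall, StairC}.
Min-cut edges: Hall→C3 (3), Hall→StairA (5), Hall→C1 (3), StairC→Exit (8); capacity 3 + 5 + 3 + 8 = 19.

19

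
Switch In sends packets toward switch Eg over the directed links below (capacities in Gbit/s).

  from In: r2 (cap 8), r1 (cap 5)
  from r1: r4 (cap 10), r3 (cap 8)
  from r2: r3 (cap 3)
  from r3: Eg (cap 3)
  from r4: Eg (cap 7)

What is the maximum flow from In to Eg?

Augment In→r1→r3→Eg: bottleneck 3, flow now 3.
Augment In→r1→r4→Eg: bottleneck 2, flow now 5.
Augment In→r2→r3→r1→r4→Eg: bottleneck 3, flow now 8. (uses reverse residual edge)
No augmenting path remains; maximum flow = 8.
In the residual graph, reachable from In: {In, r2}.
Min-cut edges: In→r1 (5), r2→r3 (3); capacity 5 + 3 = 8.
This cut is saturated, so no flow can exceed 8.

8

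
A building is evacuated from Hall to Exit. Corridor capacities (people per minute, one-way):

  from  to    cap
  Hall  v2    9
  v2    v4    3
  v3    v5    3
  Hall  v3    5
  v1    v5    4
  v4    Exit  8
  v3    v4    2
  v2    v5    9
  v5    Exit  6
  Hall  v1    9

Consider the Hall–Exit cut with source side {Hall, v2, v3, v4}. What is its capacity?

Edges leaving {Hall, v2, v3, v4}: Hall→v1 (9), v2→v5 (9), v3→v5 (3), v4→Exit (8).
Cut capacity = 9 + 9 + 3 + 8 = 29.

29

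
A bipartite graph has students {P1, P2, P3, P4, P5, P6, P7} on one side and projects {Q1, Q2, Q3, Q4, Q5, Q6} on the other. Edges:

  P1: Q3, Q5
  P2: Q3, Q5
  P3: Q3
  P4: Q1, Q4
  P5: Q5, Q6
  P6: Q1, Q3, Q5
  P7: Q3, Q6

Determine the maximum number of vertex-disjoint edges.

5

Unit-capacity flow: source→left, listed edges, right→sink; max matching = max flow.
Augmenting path P1→Q3 (+1); matched 1.
Augmenting path P2→Q5 (+1); matched 2.
Augmenting path P4→Q1 (+1); matched 3.
Augmenting path P5→Q6 (+1); matched 4.
Augmenting path P6→Q1→P4→Q4 (+1); matched 5.
No augmenting path remains; maximum matching = 5.
König certificate: {P4, P6, Q3, Q5, Q6} is a vertex cover of size 5 (every listed pair touches it), so no matching can be larger.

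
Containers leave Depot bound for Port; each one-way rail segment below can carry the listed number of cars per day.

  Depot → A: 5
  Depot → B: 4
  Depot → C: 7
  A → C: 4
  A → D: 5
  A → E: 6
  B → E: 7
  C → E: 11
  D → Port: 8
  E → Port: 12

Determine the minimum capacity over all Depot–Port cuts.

Augment Depot→A→D→Port: bottleneck 5, flow now 5.
Augment Depot→B→E→Port: bottleneck 4, flow now 9.
Augment Depot→C→E→Port: bottleneck 7, flow now 16.
No augmenting path remains; maximum flow = 16.
By max-flow min-cut, the minimum cut capacity equals the max flow.
In the residual graph, reachable from Depot: {Depot}.
Min-cut edges: Depot→A (5), Depot→B (4), Depot→C (7); capacity 5 + 4 + 7 = 16.

16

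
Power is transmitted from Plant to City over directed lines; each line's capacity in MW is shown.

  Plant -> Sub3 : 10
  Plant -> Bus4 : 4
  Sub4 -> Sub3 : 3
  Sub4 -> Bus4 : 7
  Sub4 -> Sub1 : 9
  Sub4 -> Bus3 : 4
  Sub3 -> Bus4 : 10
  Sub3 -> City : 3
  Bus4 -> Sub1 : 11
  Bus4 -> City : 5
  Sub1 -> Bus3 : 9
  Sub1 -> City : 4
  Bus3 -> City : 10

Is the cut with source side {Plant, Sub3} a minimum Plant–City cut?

No — its capacity is 17, but the minimum cut has capacity 14.

Given cut capacity: 4 + 10 + 3 = 17.
Augment Plant→Sub3→City: bottleneck 3, flow now 3.
Augment Plant→Bus4→City: bottleneck 4, flow now 7.
Augment Plant→Sub3→Bus4→City: bottleneck 1, flow now 8.
Augment Plant→Sub3→Bus4→Sub1→City: bottleneck 4, flow now 12.
Augment Plant→Sub3→Bus4→Sub1→Bus3→City: bottleneck 2, flow now 14.
No augmenting path remains; maximum flow = 14.
In the residual graph, reachable from Plant: {Plant}.
Min-cut edges: Plant→Sub3 (10), Plant→Bus4 (4); capacity 10 + 4 = 14.
Cut capacity 17 exceeds the max flow 14, so it is not minimum.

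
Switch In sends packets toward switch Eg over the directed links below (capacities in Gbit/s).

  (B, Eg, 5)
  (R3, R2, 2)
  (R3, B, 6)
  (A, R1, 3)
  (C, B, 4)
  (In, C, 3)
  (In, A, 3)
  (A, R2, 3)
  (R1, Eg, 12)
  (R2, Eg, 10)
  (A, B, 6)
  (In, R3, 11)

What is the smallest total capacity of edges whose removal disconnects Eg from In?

10

Augment In→A→B→Eg: bottleneck 3, flow now 3.
Augment In→R3→B→Eg: bottleneck 2, flow now 5.
Augment In→R3→R2→Eg: bottleneck 2, flow now 7.
Augment In→R3→B→A→R2→Eg: bottleneck 3, flow now 10. (uses reverse residual edge)
No augmenting path remains; maximum flow = 10.
By max-flow min-cut, the minimum cut capacity equals the max flow.
In the residual graph, reachable from In: {In, R3, C, B}.
Min-cut edges: In→A (3), R3→R2 (2), B→Eg (5); capacity 3 + 2 + 5 = 10.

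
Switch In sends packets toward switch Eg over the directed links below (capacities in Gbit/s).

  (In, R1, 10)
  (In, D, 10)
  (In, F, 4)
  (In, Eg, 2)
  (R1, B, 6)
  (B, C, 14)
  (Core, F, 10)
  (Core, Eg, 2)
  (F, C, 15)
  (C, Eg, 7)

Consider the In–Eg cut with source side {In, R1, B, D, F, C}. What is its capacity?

9

Edges leaving {In, R1, B, D, F, C}: In→Eg (2), C→Eg (7).
Cut capacity = 2 + 7 = 9.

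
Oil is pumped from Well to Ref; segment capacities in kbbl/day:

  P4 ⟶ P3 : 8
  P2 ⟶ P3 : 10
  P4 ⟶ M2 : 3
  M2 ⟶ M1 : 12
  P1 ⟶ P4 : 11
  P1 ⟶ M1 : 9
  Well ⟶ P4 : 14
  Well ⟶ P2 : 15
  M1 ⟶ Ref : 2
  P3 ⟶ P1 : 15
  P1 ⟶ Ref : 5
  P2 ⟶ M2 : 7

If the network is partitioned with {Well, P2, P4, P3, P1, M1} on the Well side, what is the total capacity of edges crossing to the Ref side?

Edges leaving {Well, P2, P4, P3, P1, M1}: P2→M2 (7), P4→M2 (3), P1→Ref (5), M1→Ref (2).
Cut capacity = 7 + 3 + 5 + 2 = 17.

17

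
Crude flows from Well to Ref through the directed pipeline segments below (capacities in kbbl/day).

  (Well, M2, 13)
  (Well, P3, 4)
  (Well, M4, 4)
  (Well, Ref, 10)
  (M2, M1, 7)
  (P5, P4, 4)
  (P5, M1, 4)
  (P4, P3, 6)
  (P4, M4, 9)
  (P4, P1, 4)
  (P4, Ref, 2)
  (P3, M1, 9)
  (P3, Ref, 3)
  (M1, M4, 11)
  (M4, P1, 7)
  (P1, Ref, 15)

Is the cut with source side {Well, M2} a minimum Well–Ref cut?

Given cut capacity: 4 + 4 + 10 + 7 = 25.
Augment Well→Ref: bottleneck 10, flow now 10.
Augment Well→P3→Ref: bottleneck 3, flow now 13.
Augment Well→M4→P1→Ref: bottleneck 4, flow now 17.
Augment Well→M2→M1→M4→P1→Ref: bottleneck 3, flow now 20.
No augmenting path remains; maximum flow = 20.
In the residual graph, reachable from Well: {Well, M2, P3, M1, M4}.
Min-cut edges: Well→Ref (10), P3→Ref (3), M4→P1 (7); capacity 10 + 3 + 7 = 20.
Cut capacity 25 exceeds the max flow 20, so it is not minimum.

No — its capacity is 25, but the minimum cut has capacity 20.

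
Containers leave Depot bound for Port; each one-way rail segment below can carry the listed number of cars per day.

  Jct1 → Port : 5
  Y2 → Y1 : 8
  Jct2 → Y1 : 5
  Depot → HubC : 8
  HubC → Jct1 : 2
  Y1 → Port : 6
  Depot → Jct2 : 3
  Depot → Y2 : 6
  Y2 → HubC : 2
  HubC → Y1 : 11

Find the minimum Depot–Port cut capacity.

Augment Depot→Jct2→Y1→Port: bottleneck 3, flow now 3.
Augment Depot→HubC→Jct1→Port: bottleneck 2, flow now 5.
Augment Depot→HubC→Y1→Port: bottleneck 3, flow now 8.
No augmenting path remains; maximum flow = 8.
By max-flow min-cut, the minimum cut capacity equals the max flow.
In the residual graph, reachable from Depot: {Depot, Jct2, HubC, Y2, Y1}.
Min-cut edges: HubC→Jct1 (2), Y1→Port (6); capacity 2 + 6 = 8.

8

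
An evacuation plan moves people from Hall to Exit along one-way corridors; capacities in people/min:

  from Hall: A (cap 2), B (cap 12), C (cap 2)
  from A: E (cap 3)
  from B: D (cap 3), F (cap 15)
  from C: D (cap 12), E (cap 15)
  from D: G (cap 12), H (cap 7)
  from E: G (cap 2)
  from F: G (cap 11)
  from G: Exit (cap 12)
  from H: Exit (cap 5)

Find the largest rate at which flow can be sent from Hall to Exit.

16

Augment Hall→A→E→G→Exit: bottleneck 2, flow now 2.
Augment Hall→B→D→G→Exit: bottleneck 3, flow now 5.
Augment Hall→B→F→G→Exit: bottleneck 7, flow now 12.
Augment Hall→C→D→H→Exit: bottleneck 2, flow now 14.
Augment Hall→B→F→G→D→H→Exit: bottleneck 2, flow now 16. (uses reverse residual edge)
No augmenting path remains; maximum flow = 16.
In the residual graph, reachable from Hall: {Hall}.
Min-cut edges: Hall→A (2), Hall→B (12), Hall→C (2); capacity 2 + 12 + 2 = 16.
This cut is saturated, so no flow can exceed 16.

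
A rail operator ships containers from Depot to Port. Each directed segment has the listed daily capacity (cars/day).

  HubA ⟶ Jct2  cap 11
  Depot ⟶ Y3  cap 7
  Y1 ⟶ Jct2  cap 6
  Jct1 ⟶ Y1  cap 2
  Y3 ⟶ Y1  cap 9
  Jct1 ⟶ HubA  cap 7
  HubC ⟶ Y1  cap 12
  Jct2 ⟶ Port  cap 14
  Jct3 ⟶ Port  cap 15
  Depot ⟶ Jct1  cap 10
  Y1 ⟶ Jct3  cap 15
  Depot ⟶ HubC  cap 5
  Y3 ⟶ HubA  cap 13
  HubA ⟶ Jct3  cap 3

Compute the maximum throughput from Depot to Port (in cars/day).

Augment Depot→Jct1→HubA→Jct2→Port: bottleneck 7, flow now 7.
Augment Depot→Jct1→Y1→Jct2→Port: bottleneck 2, flow now 9.
Augment Depot→HubC→Y1→Jct2→Port: bottleneck 4, flow now 13.
Augment Depot→HubC→Y1→Jct3→Port: bottleneck 1, flow now 14.
Augment Depot→Y3→HubA→Jct2→Port: bottleneck 1, flow now 15.
Augment Depot→Y3→HubA→Jct3→Port: bottleneck 3, flow now 18.
Augment Depot→Y3→Y1→Jct3→Port: bottleneck 3, flow now 21.
No augmenting path remains; maximum flow = 21.
In the residual graph, reachable from Depot: {Depot, Jct1}.
Min-cut edges: Depot→HubC (5), Depot→Y3 (7), Jct1→HubA (7), Jct1→Y1 (2); capacity 5 + 7 + 7 + 2 = 21.
This cut is saturated, so no flow can exceed 21.

21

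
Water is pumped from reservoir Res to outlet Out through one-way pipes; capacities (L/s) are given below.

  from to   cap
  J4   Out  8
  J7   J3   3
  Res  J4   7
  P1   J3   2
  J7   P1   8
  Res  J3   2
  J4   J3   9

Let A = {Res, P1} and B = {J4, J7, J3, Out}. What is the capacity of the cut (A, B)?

11

Edges leaving {Res, P1}: Res→J4 (7), Res→J3 (2), P1→J3 (2).
Cut capacity = 7 + 2 + 2 = 11.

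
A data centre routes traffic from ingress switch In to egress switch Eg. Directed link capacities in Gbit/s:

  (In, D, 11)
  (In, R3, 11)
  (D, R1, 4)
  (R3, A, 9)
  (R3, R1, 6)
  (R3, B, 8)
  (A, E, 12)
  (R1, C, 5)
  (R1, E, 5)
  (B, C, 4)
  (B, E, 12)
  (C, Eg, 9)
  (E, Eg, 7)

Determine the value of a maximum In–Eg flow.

15

Augment In→D→R1→C→Eg: bottleneck 4, flow now 4.
Augment In→R3→A→E→Eg: bottleneck 7, flow now 11.
Augment In→R3→R1→C→Eg: bottleneck 1, flow now 12.
Augment In→R3→B→C→Eg: bottleneck 3, flow now 15.
No augmenting path remains; maximum flow = 15.
In the residual graph, reachable from In: {In, D}.
Min-cut edges: In→R3 (11), D→R1 (4); capacity 11 + 4 = 15.
This cut is saturated, so no flow can exceed 15.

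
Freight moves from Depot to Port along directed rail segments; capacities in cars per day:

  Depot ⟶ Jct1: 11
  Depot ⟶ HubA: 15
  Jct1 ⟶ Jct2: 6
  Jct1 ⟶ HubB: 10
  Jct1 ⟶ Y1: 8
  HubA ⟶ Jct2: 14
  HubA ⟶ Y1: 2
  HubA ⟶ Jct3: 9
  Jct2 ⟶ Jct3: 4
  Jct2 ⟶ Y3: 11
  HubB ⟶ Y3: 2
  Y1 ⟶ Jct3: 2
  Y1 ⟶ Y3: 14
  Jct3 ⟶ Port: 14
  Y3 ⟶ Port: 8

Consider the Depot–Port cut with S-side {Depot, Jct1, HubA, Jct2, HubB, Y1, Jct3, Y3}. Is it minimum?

Given cut capacity: 14 + 8 = 22.
Augment Depot→HubA→Jct3→Port: bottleneck 9, flow now 9.
Augment Depot→Jct1→Jct2→Jct3→Port: bottleneck 4, flow now 13.
Augment Depot→Jct1→Jct2→Y3→Port: bottleneck 2, flow now 15.
Augment Depot→Jct1→HubB→Y3→Port: bottleneck 2, flow now 17.
Augment Depot→Jct1→Y1→Jct3→Port: bottleneck 1, flow now 18.
Augment Depot→Jct1→Y1→Y3→Port: bottleneck 2, flow now 20.
Augment Depot→HubA→Jct2→Y3→Port: bottleneck 2, flow now 22.
No augmenting path remains; maximum flow = 22.
Cut capacity 22 equals the max flow, so it is a minimum cut.

Yes — it is a minimum cut (capacity 22).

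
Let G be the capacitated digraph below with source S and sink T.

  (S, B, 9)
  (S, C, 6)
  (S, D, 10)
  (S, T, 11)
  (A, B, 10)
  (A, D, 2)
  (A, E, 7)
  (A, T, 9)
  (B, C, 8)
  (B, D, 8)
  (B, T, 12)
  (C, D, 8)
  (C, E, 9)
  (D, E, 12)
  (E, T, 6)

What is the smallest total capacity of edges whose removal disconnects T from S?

Augment S→T: bottleneck 11, flow now 11.
Augment S→B→T: bottleneck 9, flow now 20.
Augment S→C→E→T: bottleneck 6, flow now 26.
No augmenting path remains; maximum flow = 26.
By max-flow min-cut, the minimum cut capacity equals the max flow.
In the residual graph, reachable from S: {S, C, D, E}.
Min-cut edges: S→B (9), S→T (11), E→T (6); capacity 9 + 11 + 6 = 26.

26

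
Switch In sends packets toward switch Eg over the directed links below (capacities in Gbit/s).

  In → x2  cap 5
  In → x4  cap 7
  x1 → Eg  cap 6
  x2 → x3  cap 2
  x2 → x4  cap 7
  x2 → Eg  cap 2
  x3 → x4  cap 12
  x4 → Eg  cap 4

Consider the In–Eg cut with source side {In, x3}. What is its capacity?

24

Edges leaving {In, x3}: In→x2 (5), In→x4 (7), x3→x4 (12).
Cut capacity = 5 + 7 + 12 = 24.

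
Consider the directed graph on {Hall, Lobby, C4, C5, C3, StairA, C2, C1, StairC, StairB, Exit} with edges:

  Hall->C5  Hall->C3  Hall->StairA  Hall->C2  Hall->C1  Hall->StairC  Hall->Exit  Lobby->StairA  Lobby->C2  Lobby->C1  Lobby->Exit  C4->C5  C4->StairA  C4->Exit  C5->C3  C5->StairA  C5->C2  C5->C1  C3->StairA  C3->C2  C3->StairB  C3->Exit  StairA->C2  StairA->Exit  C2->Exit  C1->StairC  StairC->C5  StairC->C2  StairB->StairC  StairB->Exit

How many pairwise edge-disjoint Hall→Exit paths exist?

Assign every edge capacity 1; by Menger, the answer equals the max flow.
Path Hall→Exit (+1); total 1.
Path Hall→C3→Exit (+1); total 2.
Path Hall→StairA→Exit (+1); total 3.
Path Hall→C2→Exit (+1); total 4.
Path Hall→C5→C3→StairB→Exit (+1); total 5.
No residual Hall→Exit path; max flow = 5.
Certifying cut of size 5: {C2→Exit, C5→C3, Hall→C3, Hall→Exit, StairA→Exit}.

5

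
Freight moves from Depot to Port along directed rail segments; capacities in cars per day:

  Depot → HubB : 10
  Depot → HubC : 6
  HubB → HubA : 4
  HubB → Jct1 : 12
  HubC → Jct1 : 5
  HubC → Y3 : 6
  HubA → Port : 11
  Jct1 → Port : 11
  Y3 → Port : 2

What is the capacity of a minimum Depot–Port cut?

Augment Depot→HubB→HubA→Port: bottleneck 4, flow now 4.
Augment Depot→HubB→Jct1→Port: bottleneck 6, flow now 10.
Augment Depot→HubC→Jct1→Port: bottleneck 5, flow now 15.
Augment Depot→HubC→Y3→Port: bottleneck 1, flow now 16.
No augmenting path remains; maximum flow = 16.
By max-flow min-cut, the minimum cut capacity equals the max flow.
In the residual graph, reachable from Depot: {Depot}.
Min-cut edges: Depot→HubB (10), Depot→HubC (6); capacity 10 + 6 = 16.

16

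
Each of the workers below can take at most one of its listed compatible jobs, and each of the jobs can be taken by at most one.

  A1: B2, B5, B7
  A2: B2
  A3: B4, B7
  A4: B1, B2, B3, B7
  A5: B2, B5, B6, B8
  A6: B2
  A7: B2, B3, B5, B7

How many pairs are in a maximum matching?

6

Unit-capacity flow: source→left, listed edges, right→sink; max matching = max flow.
Augmenting path A1→B2 (+1); matched 1.
Augmenting path A3→B4 (+1); matched 2.
Augmenting path A4→B1 (+1); matched 3.
Augmenting path A5→B5 (+1); matched 4.
Augmenting path A7→B3 (+1); matched 5.
Augmenting path A2→B2→A1→B7 (+1); matched 6.
No augmenting path remains; maximum matching = 6.
König certificate: {A1, A3, A4, A5, A7, B2} is a vertex cover of size 6 (every listed pair touches it), so no matching can be larger.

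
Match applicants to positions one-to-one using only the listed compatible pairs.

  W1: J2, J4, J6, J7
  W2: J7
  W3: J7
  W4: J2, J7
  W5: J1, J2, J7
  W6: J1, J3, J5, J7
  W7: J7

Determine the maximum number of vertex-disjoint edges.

Unit-capacity flow: source→left, listed edges, right→sink; max matching = max flow.
Augmenting path W1→J2 (+1); matched 1.
Augmenting path W2→J7 (+1); matched 2.
Augmenting path W5→J1 (+1); matched 3.
Augmenting path W6→J3 (+1); matched 4.
Augmenting path W4→J2→W1→J4 (+1); matched 5.
No augmenting path remains; maximum matching = 5.
König certificate: {W1, W4, W5, W6, J7} is a vertex cover of size 5 (every listed pair touches it), so no matching can be larger.

5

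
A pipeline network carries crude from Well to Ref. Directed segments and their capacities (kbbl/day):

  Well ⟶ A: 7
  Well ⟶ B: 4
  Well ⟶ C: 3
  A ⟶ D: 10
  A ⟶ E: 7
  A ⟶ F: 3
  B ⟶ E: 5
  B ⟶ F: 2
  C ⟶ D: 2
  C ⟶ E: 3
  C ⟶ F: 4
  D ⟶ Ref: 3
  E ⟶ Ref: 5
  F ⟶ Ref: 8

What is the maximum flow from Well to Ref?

Augment Well→A→D→Ref: bottleneck 3, flow now 3.
Augment Well→A→E→Ref: bottleneck 4, flow now 7.
Augment Well→B→E→Ref: bottleneck 1, flow now 8.
Augment Well→B→F→Ref: bottleneck 2, flow now 10.
Augment Well→C→F→Ref: bottleneck 3, flow now 13.
Augment Well→B→E→A→F→Ref: bottleneck 1, flow now 14. (uses reverse residual edge)
No augmenting path remains; maximum flow = 14.
In the residual graph, reachable from Well: {Well}.
Min-cut edges: Well→A (7), Well→B (4), Well→C (3); capacity 7 + 4 + 3 = 14.
This cut is saturated, so no flow can exceed 14.

14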